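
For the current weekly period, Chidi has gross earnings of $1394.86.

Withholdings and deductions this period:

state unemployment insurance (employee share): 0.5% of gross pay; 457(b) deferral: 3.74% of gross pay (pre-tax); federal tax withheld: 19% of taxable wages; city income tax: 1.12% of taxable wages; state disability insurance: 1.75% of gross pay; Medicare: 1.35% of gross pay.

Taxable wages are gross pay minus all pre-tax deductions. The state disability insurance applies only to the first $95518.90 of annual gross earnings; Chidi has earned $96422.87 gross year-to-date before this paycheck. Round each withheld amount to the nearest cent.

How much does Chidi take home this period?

$1046.74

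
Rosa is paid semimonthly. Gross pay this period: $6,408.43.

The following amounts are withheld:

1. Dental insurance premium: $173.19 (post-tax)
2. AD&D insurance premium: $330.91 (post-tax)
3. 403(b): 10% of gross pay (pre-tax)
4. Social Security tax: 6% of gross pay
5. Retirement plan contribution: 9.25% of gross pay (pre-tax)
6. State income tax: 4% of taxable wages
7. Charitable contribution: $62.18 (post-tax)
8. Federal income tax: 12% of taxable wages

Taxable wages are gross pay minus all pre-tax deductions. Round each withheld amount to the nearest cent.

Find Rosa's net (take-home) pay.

$3,396.05

Retirement plan contribution: $6,408.43 × 0.0925 = $592.78
403(b): $6,408.43 × 0.1 = $640.84
Pre-tax total = $592.78 + $640.84 = $1,233.62
Taxable wages = $6,408.43 − $1,233.62 = $5,174.81
Federal income tax: $5,174.81 × 0.12 = $620.98
State income tax: $5,174.81 × 0.04 = $206.99
Social Security tax: $6,408.43 × 0.06 = $384.51
Dental insurance premium: $173.19
AD&D insurance premium: $330.91
Charitable contribution: $62.18
Total deductions = $592.78 + $640.84 + $620.98 + $206.99 + $384.51 + $173.19 + $330.91 + $62.18 = $3,012.38
Net pay = $6,408.43 − $3,012.38 = $3,396.05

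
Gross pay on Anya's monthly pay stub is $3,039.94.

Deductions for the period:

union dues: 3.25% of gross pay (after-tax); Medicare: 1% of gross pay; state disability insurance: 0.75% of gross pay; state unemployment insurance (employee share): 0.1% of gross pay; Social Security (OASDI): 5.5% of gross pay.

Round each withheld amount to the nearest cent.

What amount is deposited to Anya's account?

$2,717.70

Medicare: $3,039.94 × 0.01 = $30.40
State disability insurance: $3,039.94 × 0.0075 = $22.80
Social Security (OASDI): $3,039.94 × 0.055 = $167.20
State unemployment insurance (employee share): $3,039.94 × 0.001 = $3.04
Union dues: $3,039.94 × 0.0325 = $98.80
Total deductions = $30.40 + $22.80 + $167.20 + $3.04 + $98.80 = $322.24
Net pay = $3,039.94 − $322.24 = $2,717.70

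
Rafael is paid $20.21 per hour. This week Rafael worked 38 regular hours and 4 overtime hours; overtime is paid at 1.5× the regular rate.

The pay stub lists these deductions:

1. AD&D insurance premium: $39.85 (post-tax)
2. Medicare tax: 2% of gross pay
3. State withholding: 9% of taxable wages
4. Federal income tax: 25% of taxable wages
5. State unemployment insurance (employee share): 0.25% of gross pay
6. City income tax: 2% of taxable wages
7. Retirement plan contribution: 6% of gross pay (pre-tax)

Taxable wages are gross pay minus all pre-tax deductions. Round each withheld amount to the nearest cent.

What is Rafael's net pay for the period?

Regular pay: 38 × $20.21 = $767.98
Overtime pay: 4 × $20.21 × 1.5 = $121.26
Gross pay = $767.98 + $121.26 = $889.24
Retirement plan contribution: $889.24 × 0.06 = $53.35
Taxable wages = $889.24 − $53.35 = $835.89
Federal income tax: $835.89 × 0.25 = $208.97
State withholding: $835.89 × 0.09 = $75.23
City income tax: $835.89 × 0.02 = $16.72
Medicare tax: $889.24 × 0.02 = $17.78
State unemployment insurance (employee share): $889.24 × 0.0025 = $2.22
AD&D insurance premium: $39.85
Total deductions = $53.35 + $208.97 + $75.23 + $16.72 + $17.78 + $2.22 + $39.85 = $414.12
Net pay = $889.24 − $414.12 = $475.12

$475.12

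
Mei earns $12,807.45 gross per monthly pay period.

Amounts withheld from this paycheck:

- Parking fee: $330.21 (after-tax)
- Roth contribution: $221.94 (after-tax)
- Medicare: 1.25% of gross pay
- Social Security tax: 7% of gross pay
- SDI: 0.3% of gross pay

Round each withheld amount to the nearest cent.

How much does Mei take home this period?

SDI: $12,807.45 × 0.003 = $38.42
Social Security tax: $12,807.45 × 0.07 = $896.52
Medicare: $12,807.45 × 0.0125 = $160.09
Parking fee: $330.21
Roth contribution: $221.94
Total deductions = $38.42 + $896.52 + $160.09 + $330.21 + $221.94 = $1,647.18
Net pay = $12,807.45 − $1,647.18 = $11,160.27

$11,160.27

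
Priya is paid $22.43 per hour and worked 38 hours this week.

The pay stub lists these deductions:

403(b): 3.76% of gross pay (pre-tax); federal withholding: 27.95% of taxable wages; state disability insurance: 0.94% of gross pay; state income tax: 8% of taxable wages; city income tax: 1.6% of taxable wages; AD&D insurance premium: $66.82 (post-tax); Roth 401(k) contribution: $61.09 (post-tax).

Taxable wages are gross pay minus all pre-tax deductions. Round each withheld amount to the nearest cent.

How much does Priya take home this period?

Gross pay: 38 × $22.43 = $852.34
403(b): $852.34 × 0.0376 = $32.05
Taxable wages = $852.34 − $32.05 = $820.29
Federal withholding: $820.29 × 0.2795 = $229.27
City income tax: $820.29 × 0.016 = $13.12
State income tax: $820.29 × 0.08 = $65.62
State disability insurance: $852.34 × 0.0094 = $8.01
Roth 401(k) contribution: $61.09
AD&D insurance premium: $66.82
Total deductions = $32.05 + $229.27 + $13.12 + $65.62 + $8.01 + $61.09 + $66.82 = $475.98
Net pay = $852.34 − $475.98 = $376.36

$376.36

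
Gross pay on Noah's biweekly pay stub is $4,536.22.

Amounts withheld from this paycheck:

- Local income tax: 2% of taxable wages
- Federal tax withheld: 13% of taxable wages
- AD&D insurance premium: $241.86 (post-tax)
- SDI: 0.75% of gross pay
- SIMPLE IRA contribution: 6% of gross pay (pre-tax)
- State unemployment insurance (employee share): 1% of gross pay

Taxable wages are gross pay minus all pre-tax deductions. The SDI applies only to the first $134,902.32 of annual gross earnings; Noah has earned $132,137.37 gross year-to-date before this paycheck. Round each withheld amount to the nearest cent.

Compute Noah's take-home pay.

$3,316.48

SIMPLE IRA contribution: $4,536.22 × 0.06 = $272.17
Taxable wages = $4,536.22 − $272.17 = $4,264.05
Local income tax: $4,264.05 × 0.02 = $85.28
Federal tax withheld: $4,264.05 × 0.13 = $554.33
SDI: only $134,902.32 − $132,137.37 = $2,764.95 of this check is subject → $2,764.95 × 0.0075 = $20.74
State unemployment insurance (employee share): $4,536.22 × 0.01 = $45.36
AD&D insurance premium: $241.86
Total deductions = $272.17 + $85.28 + $554.33 + $20.74 + $45.36 + $241.86 = $1,219.74
Net pay = $4,536.22 − $1,219.74 = $3,316.48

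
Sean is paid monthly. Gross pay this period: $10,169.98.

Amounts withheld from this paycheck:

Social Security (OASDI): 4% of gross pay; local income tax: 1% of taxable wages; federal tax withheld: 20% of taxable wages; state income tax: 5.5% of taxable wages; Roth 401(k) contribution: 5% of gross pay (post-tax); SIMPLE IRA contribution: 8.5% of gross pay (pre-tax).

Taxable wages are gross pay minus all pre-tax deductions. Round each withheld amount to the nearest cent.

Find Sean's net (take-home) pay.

$5,924.26

SIMPLE IRA contribution: $10,169.98 × 0.085 = $864.45
Taxable wages = $10,169.98 − $864.45 = $9,305.53
State income tax: $9,305.53 × 0.055 = $511.80
Federal tax withheld: $9,305.53 × 0.2 = $1,861.11
Local income tax: $9,305.53 × 0.01 = $93.06
Social Security (OASDI): $10,169.98 × 0.04 = $406.80
Roth 401(k) contribution: $10,169.98 × 0.05 = $508.50
Total deductions = $864.45 + $511.80 + $1,861.11 + $93.06 + $406.80 + $508.50 = $4,245.72
Net pay = $10,169.98 − $4,245.72 = $5,924.26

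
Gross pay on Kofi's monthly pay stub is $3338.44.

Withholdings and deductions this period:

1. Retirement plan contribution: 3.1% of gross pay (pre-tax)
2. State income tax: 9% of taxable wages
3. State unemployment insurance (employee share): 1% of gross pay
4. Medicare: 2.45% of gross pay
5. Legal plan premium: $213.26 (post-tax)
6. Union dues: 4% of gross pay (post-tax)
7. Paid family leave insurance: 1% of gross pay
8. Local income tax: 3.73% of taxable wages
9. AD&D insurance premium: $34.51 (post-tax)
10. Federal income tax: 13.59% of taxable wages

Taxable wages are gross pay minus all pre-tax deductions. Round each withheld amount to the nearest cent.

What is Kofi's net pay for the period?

$1853.65

Retirement plan contribution: $3338.44 × 0.031 = $103.49
Taxable wages = $3338.44 − $103.49 = $3234.95
State income tax: $3234.95 × 0.09 = $291.15
Local income tax: $3234.95 × 0.0373 = $120.66
Federal income tax: $3234.95 × 0.1359 = $439.63
State unemployment insurance (employee share): $3338.44 × 0.01 = $33.38
Paid family leave insurance: $3338.44 × 0.01 = $33.38
Medicare: $3338.44 × 0.0245 = $81.79
AD&D insurance premium: $34.51
Union dues: $3338.44 × 0.04 = $133.54
Legal plan premium: $213.26
Total deductions = $103.49 + $291.15 + $120.66 + $439.63 + $33.38 + $33.38 + $81.79 + $34.51 + $133.54 + $213.26 = $1484.79
Net pay = $3338.44 − $1484.79 = $1853.65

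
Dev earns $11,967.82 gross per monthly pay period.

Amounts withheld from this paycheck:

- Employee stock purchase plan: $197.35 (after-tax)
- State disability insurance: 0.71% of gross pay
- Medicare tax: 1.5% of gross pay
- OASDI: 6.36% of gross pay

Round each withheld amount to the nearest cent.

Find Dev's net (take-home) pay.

$10,744.83

OASDI: $11,967.82 × 0.0636 = $761.15
State disability insurance: $11,967.82 × 0.0071 = $84.97
Medicare tax: $11,967.82 × 0.015 = $179.52
Employee stock purchase plan: $197.35
Total deductions = $761.15 + $84.97 + $179.52 + $197.35 = $1,222.99
Net pay = $11,967.82 − $1,222.99 = $10,744.83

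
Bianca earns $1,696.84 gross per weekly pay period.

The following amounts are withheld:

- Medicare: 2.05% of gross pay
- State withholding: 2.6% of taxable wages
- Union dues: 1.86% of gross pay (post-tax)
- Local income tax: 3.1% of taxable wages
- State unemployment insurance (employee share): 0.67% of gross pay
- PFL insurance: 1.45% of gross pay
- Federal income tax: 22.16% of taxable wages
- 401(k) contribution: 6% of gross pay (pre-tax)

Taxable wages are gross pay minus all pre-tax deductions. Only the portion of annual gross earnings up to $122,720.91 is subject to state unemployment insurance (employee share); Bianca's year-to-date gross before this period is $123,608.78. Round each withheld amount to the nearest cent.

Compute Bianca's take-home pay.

401(k) contribution: $1,696.84 × 0.06 = $101.81
Taxable wages = $1,696.84 − $101.81 = $1,595.03
State withholding: $1,595.03 × 0.026 = $41.47
Federal income tax: $1,595.03 × 0.2216 = $353.46
Local income tax: $1,595.03 × 0.031 = $49.45
Medicare: $1,696.84 × 0.0205 = $34.79
State unemployment insurance (employee share): annual cap $122,720.91 already reached (YTD $123,608.78), so $0.00
PFL insurance: $1,696.84 × 0.0145 = $24.60
Union dues: $1,696.84 × 0.0186 = $31.56
Total deductions = $101.81 + $41.47 + $353.46 + $49.45 + $34.79 + $0.00 + $24.60 + $31.56 = $637.14
Net pay = $1,696.84 − $637.14 = $1,059.70

$1,059.70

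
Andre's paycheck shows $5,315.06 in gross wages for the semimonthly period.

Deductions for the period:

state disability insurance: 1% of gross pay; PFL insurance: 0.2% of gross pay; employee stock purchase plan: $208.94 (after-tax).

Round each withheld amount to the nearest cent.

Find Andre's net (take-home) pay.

$5,042.34

PFL insurance: $5,315.06 × 0.002 = $10.63
State disability insurance: $5,315.06 × 0.01 = $53.15
Employee stock purchase plan: $208.94
Total deductions = $10.63 + $53.15 + $208.94 = $272.72
Net pay = $5,315.06 − $272.72 = $5,042.34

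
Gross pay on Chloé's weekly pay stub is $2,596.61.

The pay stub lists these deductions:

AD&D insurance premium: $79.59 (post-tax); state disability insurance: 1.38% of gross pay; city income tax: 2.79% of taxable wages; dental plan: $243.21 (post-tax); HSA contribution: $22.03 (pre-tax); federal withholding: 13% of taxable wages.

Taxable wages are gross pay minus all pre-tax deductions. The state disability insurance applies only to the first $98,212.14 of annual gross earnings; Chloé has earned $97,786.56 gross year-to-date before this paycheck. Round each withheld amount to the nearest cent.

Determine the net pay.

$1,839.38

HSA contribution: $22.03
Taxable wages = $2,596.61 − $22.03 = $2,574.58
Federal withholding: $2,574.58 × 0.13 = $334.70
City income tax: $2,574.58 × 0.0279 = $71.83
State disability insurance: only $98,212.14 − $97,786.56 = $425.58 of this check is subject → $425.58 × 0.0138 = $5.87
Dental plan: $243.21
AD&D insurance premium: $79.59
Total deductions = $22.03 + $334.70 + $71.83 + $5.87 + $243.21 + $79.59 = $757.23
Net pay = $2,596.61 − $757.23 = $1,839.38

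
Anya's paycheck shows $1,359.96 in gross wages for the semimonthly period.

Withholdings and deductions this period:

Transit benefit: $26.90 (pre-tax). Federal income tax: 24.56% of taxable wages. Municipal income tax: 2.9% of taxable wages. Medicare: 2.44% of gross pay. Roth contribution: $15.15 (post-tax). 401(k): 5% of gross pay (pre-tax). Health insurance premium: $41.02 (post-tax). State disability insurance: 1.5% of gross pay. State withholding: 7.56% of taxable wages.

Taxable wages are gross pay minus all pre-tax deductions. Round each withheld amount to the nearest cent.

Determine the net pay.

$712.28

401(k): $1,359.96 × 0.05 = $68.00
Transit benefit: $26.90
Pre-tax total = $68.00 + $26.90 = $94.90
Taxable wages = $1,359.96 − $94.90 = $1,265.06
State withholding: $1,265.06 × 0.0756 = $95.64
Municipal income tax: $1,265.06 × 0.029 = $36.69
Federal income tax: $1,265.06 × 0.2456 = $310.70
State disability insurance: $1,359.96 × 0.015 = $20.40
Medicare: $1,359.96 × 0.0244 = $33.18
Roth contribution: $15.15
Health insurance premium: $41.02
Total deductions = $68.00 + $26.90 + $95.64 + $36.69 + $310.70 + $20.40 + $33.18 + $15.15 + $41.02 = $647.68
Net pay = $1,359.96 − $647.68 = $712.28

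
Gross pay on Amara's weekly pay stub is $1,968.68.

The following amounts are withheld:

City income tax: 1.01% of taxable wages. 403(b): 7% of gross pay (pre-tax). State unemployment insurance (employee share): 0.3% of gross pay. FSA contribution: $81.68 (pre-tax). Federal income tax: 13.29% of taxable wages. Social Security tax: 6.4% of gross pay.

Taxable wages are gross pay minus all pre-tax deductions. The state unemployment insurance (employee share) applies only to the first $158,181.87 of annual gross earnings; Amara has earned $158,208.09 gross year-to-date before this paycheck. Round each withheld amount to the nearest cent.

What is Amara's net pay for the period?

403(b): $1,968.68 × 0.07 = $137.81
FSA contribution: $81.68
Pre-tax total = $137.81 + $81.68 = $219.49
Taxable wages = $1,968.68 − $219.49 = $1,749.19
City income tax: $1,749.19 × 0.0101 = $17.67
Federal income tax: $1,749.19 × 0.1329 = $232.47
State unemployment insurance (employee share): annual cap $158,181.87 already reached (YTD $158,208.09), so $0.00
Social Security tax: $1,968.68 × 0.064 = $126.00
Total deductions = $137.81 + $81.68 + $17.67 + $232.47 + $0.00 + $126.00 = $595.63
Net pay = $1,968.68 − $595.63 = $1,373.05

$1,373.05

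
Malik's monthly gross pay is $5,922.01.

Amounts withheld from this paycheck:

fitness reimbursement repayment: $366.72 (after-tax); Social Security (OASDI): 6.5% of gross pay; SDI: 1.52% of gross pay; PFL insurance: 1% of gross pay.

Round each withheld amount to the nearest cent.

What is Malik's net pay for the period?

$5,021.13

PFL insurance: $5,922.01 × 0.01 = $59.22
Social Security (OASDI): $5,922.01 × 0.065 = $384.93
SDI: $5,922.01 × 0.0152 = $90.01
Fitness reimbursement repayment: $366.72
Total deductions = $59.22 + $384.93 + $90.01 + $366.72 = $900.88
Net pay = $5,922.01 − $900.88 = $5,021.13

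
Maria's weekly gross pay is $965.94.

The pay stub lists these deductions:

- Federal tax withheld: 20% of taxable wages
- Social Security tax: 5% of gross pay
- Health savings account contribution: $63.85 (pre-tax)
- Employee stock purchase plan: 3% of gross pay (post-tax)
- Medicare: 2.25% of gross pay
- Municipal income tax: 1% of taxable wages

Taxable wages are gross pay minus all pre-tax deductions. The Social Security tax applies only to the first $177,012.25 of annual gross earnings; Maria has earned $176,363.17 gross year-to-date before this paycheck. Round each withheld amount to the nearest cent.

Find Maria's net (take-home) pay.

$629.49

Health savings account contribution: $63.85
Taxable wages = $965.94 − $63.85 = $902.09
Federal tax withheld: $902.09 × 0.2 = $180.42
Municipal income tax: $902.09 × 0.01 = $9.02
Social Security tax: only $177,012.25 − $176,363.17 = $649.08 of this check is subject → $649.08 × 0.05 = $32.45
Medicare: $965.94 × 0.0225 = $21.73
Employee stock purchase plan: $965.94 × 0.03 = $28.98
Total deductions = $63.85 + $180.42 + $9.02 + $32.45 + $21.73 + $28.98 = $336.45
Net pay = $965.94 − $336.45 = $629.49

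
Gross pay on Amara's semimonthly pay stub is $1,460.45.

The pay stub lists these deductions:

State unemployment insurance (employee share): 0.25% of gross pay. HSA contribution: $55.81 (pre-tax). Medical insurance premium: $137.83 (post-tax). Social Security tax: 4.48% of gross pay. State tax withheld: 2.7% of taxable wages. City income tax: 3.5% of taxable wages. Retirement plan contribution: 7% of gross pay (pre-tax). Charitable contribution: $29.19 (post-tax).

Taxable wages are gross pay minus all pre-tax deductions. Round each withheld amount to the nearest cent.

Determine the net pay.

HSA contribution: $55.81
Retirement plan contribution: $1,460.45 × 0.07 = $102.23
Pre-tax total = $55.81 + $102.23 = $158.04
Taxable wages = $1,460.45 − $158.04 = $1,302.41
City income tax: $1,302.41 × 0.035 = $45.58
State tax withheld: $1,302.41 × 0.027 = $35.17
Social Security tax: $1,460.45 × 0.0448 = $65.43
State unemployment insurance (employee share): $1,460.45 × 0.0025 = $3.65
Medical insurance premium: $137.83
Charitable contribution: $29.19
Total deductions = $55.81 + $102.23 + $45.58 + $35.17 + $65.43 + $3.65 + $137.83 + $29.19 = $474.89
Net pay = $1,460.45 − $474.89 = $985.56

$985.56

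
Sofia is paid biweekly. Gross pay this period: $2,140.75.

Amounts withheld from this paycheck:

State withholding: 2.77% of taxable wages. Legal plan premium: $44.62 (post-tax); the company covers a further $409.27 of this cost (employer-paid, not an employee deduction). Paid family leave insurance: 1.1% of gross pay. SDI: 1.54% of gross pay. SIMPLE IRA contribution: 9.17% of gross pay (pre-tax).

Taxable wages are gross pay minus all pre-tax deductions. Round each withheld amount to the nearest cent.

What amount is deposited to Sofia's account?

SIMPLE IRA contribution: $2,140.75 × 0.0917 = $196.31
Taxable wages = $2,140.75 − $196.31 = $1,944.44
State withholding: $1,944.44 × 0.0277 = $53.86
Paid family leave insurance: $2,140.75 × 0.011 = $23.55
SDI: $2,140.75 × 0.0154 = $32.97
Legal plan premium: $44.62
(Employer's $409.27 toward legal plan premium is not withheld from the employee.)
Total deductions = $196.31 + $53.86 + $23.55 + $32.97 + $44.62 = $351.31
Net pay = $2,140.75 − $351.31 = $1,789.44

$1,789.44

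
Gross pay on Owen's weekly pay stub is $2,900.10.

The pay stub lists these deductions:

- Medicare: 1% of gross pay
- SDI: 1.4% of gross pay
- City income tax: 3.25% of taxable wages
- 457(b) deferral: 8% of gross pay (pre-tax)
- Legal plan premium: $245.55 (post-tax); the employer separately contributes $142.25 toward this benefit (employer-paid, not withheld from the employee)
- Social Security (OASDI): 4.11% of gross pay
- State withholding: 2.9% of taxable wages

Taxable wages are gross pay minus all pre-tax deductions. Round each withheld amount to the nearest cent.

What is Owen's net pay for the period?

$2,069.67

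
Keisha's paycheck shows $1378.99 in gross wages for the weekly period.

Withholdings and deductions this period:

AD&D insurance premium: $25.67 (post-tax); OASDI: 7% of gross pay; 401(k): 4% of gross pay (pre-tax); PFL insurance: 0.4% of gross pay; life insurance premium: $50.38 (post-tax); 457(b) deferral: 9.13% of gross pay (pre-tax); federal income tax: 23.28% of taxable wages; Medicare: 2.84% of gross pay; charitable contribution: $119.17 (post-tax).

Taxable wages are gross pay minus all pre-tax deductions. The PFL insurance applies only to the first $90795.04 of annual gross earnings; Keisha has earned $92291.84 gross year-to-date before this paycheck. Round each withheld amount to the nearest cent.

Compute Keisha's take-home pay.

$588.14

457(b) deferral: $1378.99 × 0.0913 = $125.90
401(k): $1378.99 × 0.04 = $55.16
Pre-tax total = $125.90 + $55.16 = $181.06
Taxable wages = $1378.99 − $181.06 = $1197.93
Federal income tax: $1197.93 × 0.2328 = $278.88
PFL insurance: annual cap $90795.04 already reached (YTD $92291.84), so $0.00
Medicare: $1378.99 × 0.0284 = $39.16
OASDI: $1378.99 × 0.07 = $96.53
Charitable contribution: $119.17
Life insurance premium: $50.38
AD&D insurance premium: $25.67
Total deductions = $125.90 + $55.16 + $278.88 + $0.00 + $39.16 + $96.53 + $119.17 + $50.38 + $25.67 = $790.85
Net pay = $1378.99 − $790.85 = $588.14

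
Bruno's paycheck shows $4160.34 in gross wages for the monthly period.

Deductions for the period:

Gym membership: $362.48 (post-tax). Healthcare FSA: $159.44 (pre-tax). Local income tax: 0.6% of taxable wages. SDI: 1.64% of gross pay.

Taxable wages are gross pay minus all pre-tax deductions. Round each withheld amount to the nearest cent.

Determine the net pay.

Healthcare FSA: $159.44
Taxable wages = $4160.34 − $159.44 = $4000.90
Local income tax: $4000.90 × 0.006 = $24.01
SDI: $4160.34 × 0.0164 = $68.23
Gym membership: $362.48
Total deductions = $159.44 + $24.01 + $68.23 + $362.48 = $614.16
Net pay = $4160.34 − $614.16 = $3546.18

$3546.18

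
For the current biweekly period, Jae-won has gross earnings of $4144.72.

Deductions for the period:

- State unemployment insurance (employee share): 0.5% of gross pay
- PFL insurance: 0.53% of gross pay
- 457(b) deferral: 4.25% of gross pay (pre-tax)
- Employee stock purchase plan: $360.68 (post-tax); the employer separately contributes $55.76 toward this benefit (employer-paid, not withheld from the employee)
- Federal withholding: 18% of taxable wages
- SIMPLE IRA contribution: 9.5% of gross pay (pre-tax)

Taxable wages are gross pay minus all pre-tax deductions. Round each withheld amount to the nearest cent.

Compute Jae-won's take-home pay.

$2527.98

457(b) deferral: $4144.72 × 0.0425 = $176.15
SIMPLE IRA contribution: $4144.72 × 0.095 = $393.75
Pre-tax total = $176.15 + $393.75 = $569.90
Taxable wages = $4144.72 − $569.90 = $3574.82
Federal withholding: $3574.82 × 0.18 = $643.47
PFL insurance: $4144.72 × 0.0053 = $21.97
State unemployment insurance (employee share): $4144.72 × 0.005 = $20.72
Employee stock purchase plan: $360.68
(Employer's $55.76 toward employee stock purchase plan is not withheld from the employee.)
Total deductions = $176.15 + $393.75 + $643.47 + $21.97 + $20.72 + $360.68 = $1616.74
Net pay = $4144.72 − $1616.74 = $2527.98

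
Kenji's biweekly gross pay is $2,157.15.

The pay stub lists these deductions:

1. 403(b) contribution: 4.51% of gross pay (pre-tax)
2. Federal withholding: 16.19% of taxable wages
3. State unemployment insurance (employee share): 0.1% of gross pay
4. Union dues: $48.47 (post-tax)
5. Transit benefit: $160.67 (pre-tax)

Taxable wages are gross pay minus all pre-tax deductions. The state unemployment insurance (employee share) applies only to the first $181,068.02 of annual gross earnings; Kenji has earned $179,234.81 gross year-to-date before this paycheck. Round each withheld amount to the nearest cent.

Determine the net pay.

$1,541.41

Transit benefit: $160.67
403(b) contribution: $2,157.15 × 0.0451 = $97.29
Pre-tax total = $160.67 + $97.29 = $257.96
Taxable wages = $2,157.15 − $257.96 = $1,899.19
Federal withholding: $1,899.19 × 0.1619 = $307.48
State unemployment insurance (employee share): only $181,068.02 − $179,234.81 = $1,833.21 of this check is subject → $1,833.21 × 0.001 = $1.83
Union dues: $48.47
Total deductions = $160.67 + $97.29 + $307.48 + $1.83 + $48.47 = $615.74
Net pay = $2,157.15 − $615.74 = $1,541.41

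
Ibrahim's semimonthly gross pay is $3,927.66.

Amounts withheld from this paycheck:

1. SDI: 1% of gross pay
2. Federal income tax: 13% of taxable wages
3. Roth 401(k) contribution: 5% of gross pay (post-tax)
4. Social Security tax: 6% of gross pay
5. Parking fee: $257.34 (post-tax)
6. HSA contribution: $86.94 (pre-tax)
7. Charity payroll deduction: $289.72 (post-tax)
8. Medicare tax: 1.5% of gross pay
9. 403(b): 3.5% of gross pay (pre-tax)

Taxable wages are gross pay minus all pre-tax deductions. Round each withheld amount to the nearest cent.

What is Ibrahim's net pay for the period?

403(b): $3,927.66 × 0.035 = $137.47
HSA contribution: $86.94
Pre-tax total = $137.47 + $86.94 = $224.41
Taxable wages = $3,927.66 − $224.41 = $3,703.25
Federal income tax: $3,703.25 × 0.13 = $481.42
Social Security tax: $3,927.66 × 0.06 = $235.66
Medicare tax: $3,927.66 × 0.015 = $58.91
SDI: $3,927.66 × 0.01 = $39.28
Charity payroll deduction: $289.72
Roth 401(k) contribution: $3,927.66 × 0.05 = $196.38
Parking fee: $257.34
Total deductions = $137.47 + $86.94 + $481.42 + $235.66 + $58.91 + $39.28 + $289.72 + $196.38 + $257.34 = $1,783.12
Net pay = $3,927.66 − $1,783.12 = $2,144.54

$2,144.54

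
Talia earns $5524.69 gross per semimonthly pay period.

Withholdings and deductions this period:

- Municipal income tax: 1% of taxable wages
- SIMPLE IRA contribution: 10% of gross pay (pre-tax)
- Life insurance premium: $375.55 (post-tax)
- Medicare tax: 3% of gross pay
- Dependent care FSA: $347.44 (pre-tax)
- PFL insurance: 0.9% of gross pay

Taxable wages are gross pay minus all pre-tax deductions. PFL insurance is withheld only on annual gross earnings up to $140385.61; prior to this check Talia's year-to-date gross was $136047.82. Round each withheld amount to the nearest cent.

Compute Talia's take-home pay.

$3998.20

Dependent care FSA: $347.44
SIMPLE IRA contribution: $5524.69 × 0.1 = $552.47
Pre-tax total = $347.44 + $552.47 = $899.91
Taxable wages = $5524.69 − $899.91 = $4624.78
Municipal income tax: $4624.78 × 0.01 = $46.25
PFL insurance: only $140385.61 − $136047.82 = $4337.79 of this check is subject → $4337.79 × 0.009 = $39.04
Medicare tax: $5524.69 × 0.03 = $165.74
Life insurance premium: $375.55
Total deductions = $347.44 + $552.47 + $46.25 + $39.04 + $165.74 + $375.55 = $1526.49
Net pay = $5524.69 − $1526.49 = $3998.20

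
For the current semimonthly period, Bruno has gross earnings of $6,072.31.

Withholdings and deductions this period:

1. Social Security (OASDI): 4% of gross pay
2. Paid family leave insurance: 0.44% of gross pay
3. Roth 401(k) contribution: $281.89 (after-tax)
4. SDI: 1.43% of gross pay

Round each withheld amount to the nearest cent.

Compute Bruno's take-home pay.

$5,433.98

Social Security (OASDI): $6,072.31 × 0.04 = $242.89
SDI: $6,072.31 × 0.0143 = $86.83
Paid family leave insurance: $6,072.31 × 0.0044 = $26.72
Roth 401(k) contribution: $281.89
Total deductions = $242.89 + $86.83 + $26.72 + $281.89 = $638.33
Net pay = $6,072.31 − $638.33 = $5,433.98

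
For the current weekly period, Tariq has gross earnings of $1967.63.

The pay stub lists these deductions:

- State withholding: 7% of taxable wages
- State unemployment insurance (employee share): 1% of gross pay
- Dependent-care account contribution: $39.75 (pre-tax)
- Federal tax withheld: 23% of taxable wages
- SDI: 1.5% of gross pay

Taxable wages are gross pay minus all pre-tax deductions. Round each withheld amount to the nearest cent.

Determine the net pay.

$1300.33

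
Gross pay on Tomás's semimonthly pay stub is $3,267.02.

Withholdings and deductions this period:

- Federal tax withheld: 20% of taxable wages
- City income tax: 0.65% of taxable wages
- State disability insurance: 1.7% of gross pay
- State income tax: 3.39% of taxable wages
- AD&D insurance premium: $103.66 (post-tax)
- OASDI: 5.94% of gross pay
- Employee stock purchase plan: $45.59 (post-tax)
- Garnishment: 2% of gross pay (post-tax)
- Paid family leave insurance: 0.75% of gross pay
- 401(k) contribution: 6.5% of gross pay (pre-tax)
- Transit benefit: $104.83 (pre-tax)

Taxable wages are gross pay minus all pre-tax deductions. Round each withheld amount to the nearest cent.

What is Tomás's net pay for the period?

401(k) contribution: $3,267.02 × 0.065 = $212.36
Transit benefit: $104.83
Pre-tax total = $212.36 + $104.83 = $317.19
Taxable wages = $3,267.02 − $317.19 = $2,949.83
State income tax: $2,949.83 × 0.0339 = $100.00
City income tax: $2,949.83 × 0.0065 = $19.17
Federal tax withheld: $2,949.83 × 0.2 = $589.97
OASDI: $3,267.02 × 0.0594 = $194.06
Paid family leave insurance: $3,267.02 × 0.0075 = $24.50
State disability insurance: $3,267.02 × 0.017 = $55.54
Garnishment: $3,267.02 × 0.02 = $65.34
Employee stock purchase plan: $45.59
AD&D insurance premium: $103.66
Total deductions = $212.36 + $104.83 + $100.00 + $19.17 + $589.97 + $194.06 + $24.50 + $55.54 + $65.34 + $45.59 + $103.66 = $1,515.02
Net pay = $3,267.02 − $1,515.02 = $1,752.00

$1,752.00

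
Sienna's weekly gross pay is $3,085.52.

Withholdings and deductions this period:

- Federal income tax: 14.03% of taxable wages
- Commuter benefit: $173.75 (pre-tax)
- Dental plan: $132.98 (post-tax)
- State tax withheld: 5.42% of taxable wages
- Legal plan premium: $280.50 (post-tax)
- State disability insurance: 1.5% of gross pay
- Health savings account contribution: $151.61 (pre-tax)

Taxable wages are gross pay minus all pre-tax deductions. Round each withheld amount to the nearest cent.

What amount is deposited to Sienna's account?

$1,763.55

Health savings account contribution: $151.61
Commuter benefit: $173.75
Pre-tax total = $151.61 + $173.75 = $325.36
Taxable wages = $3,085.52 − $325.36 = $2,760.16
State tax withheld: $2,760.16 × 0.0542 = $149.60
Federal income tax: $2,760.16 × 0.1403 = $387.25
State disability insurance: $3,085.52 × 0.015 = $46.28
Dental plan: $132.98
Legal plan premium: $280.50
Total deductions = $151.61 + $173.75 + $149.60 + $387.25 + $46.28 + $132.98 + $280.50 = $1,321.97
Net pay = $3,085.52 − $1,321.97 = $1,763.55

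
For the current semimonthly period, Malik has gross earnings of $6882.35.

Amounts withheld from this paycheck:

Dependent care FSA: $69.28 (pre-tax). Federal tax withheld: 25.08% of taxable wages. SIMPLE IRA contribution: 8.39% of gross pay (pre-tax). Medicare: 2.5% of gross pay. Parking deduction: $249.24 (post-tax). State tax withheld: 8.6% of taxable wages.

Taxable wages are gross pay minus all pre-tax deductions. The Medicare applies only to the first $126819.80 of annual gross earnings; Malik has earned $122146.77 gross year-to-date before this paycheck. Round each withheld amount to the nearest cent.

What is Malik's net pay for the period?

SIMPLE IRA contribution: $6882.35 × 0.0839 = $577.43
Dependent care FSA: $69.28
Pre-tax total = $577.43 + $69.28 = $646.71
Taxable wages = $6882.35 − $646.71 = $6235.64
State tax withheld: $6235.64 × 0.086 = $536.27
Federal tax withheld: $6235.64 × 0.2508 = $1563.90
Medicare: only $126819.80 − $122146.77 = $4673.03 of this check is subject → $4673.03 × 0.025 = $116.83
Parking deduction: $249.24
Total deductions = $577.43 + $69.28 + $536.27 + $1563.90 + $116.83 + $249.24 = $3112.95
Net pay = $6882.35 − $3112.95 = $3769.40

$3769.40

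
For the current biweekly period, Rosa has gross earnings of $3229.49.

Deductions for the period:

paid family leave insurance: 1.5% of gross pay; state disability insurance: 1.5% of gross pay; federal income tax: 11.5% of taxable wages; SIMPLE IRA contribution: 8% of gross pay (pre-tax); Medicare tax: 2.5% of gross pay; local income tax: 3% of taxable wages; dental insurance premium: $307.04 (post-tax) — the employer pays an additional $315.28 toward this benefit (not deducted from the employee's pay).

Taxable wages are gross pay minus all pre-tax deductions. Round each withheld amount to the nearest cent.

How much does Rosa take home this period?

SIMPLE IRA contribution: $3229.49 × 0.08 = $258.36
Taxable wages = $3229.49 − $258.36 = $2971.13
Local income tax: $2971.13 × 0.03 = $89.13
Federal income tax: $2971.13 × 0.115 = $341.68
Medicare tax: $3229.49 × 0.025 = $80.74
Paid family leave insurance: $3229.49 × 0.015 = $48.44
State disability insurance: $3229.49 × 0.015 = $48.44
Dental insurance premium: $307.04
(Employer's $315.28 toward dental insurance premium is not withheld from the employee.)
Total deductions = $258.36 + $89.13 + $341.68 + $80.74 + $48.44 + $48.44 + $307.04 = $1173.83
Net pay = $3229.49 − $1173.83 = $2055.66

$2055.66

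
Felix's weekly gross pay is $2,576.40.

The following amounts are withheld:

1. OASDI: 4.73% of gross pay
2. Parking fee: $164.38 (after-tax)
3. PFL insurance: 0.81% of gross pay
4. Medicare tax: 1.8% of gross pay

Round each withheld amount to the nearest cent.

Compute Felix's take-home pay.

OASDI: $2,576.40 × 0.0473 = $121.86
Medicare tax: $2,576.40 × 0.018 = $46.38
PFL insurance: $2,576.40 × 0.0081 = $20.87
Parking fee: $164.38
Total deductions = $121.86 + $46.38 + $20.87 + $164.38 = $353.49
Net pay = $2,576.40 − $353.49 = $2,222.91

$2,222.91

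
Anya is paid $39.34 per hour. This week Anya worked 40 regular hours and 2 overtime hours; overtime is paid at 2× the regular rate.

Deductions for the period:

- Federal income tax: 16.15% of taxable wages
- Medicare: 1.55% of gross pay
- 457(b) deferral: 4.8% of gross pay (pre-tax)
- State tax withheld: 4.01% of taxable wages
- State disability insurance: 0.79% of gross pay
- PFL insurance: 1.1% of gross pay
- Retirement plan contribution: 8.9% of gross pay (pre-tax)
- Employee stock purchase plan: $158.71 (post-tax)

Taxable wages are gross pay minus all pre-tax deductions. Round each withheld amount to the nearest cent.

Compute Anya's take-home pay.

Regular pay: 40 × $39.34 = $1,573.60
Overtime pay: 2 × $39.34 × 2 = $157.36
Gross pay = $1,573.60 + $157.36 = $1,730.96
457(b) deferral: $1,730.96 × 0.048 = $83.09
Retirement plan contribution: $1,730.96 × 0.089 = $154.06
Pre-tax total = $83.09 + $154.06 = $237.15
Taxable wages = $1,730.96 − $237.15 = $1,493.81
State tax withheld: $1,493.81 × 0.0401 = $59.90
Federal income tax: $1,493.81 × 0.1615 = $241.25
State disability insurance: $1,730.96 × 0.0079 = $13.67
PFL insurance: $1,730.96 × 0.011 = $19.04
Medicare: $1,730.96 × 0.0155 = $26.83
Employee stock purchase plan: $158.71
Total deductions = $83.09 + $154.06 + $59.90 + $241.25 + $13.67 + $19.04 + $26.83 + $158.71 = $756.55
Net pay = $1,730.96 − $756.55 = $974.41

$974.41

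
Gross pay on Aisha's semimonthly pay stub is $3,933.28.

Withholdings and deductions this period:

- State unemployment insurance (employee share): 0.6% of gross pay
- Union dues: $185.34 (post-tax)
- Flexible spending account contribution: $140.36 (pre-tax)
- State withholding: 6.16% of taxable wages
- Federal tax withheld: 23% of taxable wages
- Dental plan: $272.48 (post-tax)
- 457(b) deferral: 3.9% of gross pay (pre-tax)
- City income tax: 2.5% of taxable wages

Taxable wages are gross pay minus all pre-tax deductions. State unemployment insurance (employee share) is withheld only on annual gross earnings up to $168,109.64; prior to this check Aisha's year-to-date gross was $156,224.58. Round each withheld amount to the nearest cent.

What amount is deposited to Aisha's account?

457(b) deferral: $3,933.28 × 0.039 = $153.40
Flexible spending account contribution: $140.36
Pre-tax total = $153.40 + $140.36 = $293.76
Taxable wages = $3,933.28 − $293.76 = $3,639.52
State withholding: $3,639.52 × 0.0616 = $224.19
Federal tax withheld: $3,639.52 × 0.23 = $837.09
City income tax: $3,639.52 × 0.025 = $90.99
State unemployment insurance (employee share): cap not yet reached, full $3,933.28 is subject → $3,933.28 × 0.006 = $23.60
Union dues: $185.34
Dental plan: $272.48
Total deductions = $153.40 + $140.36 + $224.19 + $837.09 + $90.99 + $23.60 + $185.34 + $272.48 = $1,927.45
Net pay = $3,933.28 − $1,927.45 = $2,005.83

$2,005.83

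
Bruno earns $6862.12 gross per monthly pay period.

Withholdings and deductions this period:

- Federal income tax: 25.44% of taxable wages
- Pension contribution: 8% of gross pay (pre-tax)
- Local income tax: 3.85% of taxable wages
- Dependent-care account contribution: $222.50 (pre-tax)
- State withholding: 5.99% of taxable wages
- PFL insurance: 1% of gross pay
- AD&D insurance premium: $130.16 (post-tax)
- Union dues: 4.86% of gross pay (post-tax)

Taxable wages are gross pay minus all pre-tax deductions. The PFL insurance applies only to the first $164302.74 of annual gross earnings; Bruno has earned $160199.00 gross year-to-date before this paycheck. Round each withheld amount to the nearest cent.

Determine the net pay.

$3437.17

Pension contribution: $6862.12 × 0.08 = $548.97
Dependent-care account contribution: $222.50
Pre-tax total = $548.97 + $222.50 = $771.47
Taxable wages = $6862.12 − $771.47 = $6090.65
State withholding: $6090.65 × 0.0599 = $364.83
Local income tax: $6090.65 × 0.0385 = $234.49
Federal income tax: $6090.65 × 0.2544 = $1549.46
PFL insurance: only $164302.74 − $160199.00 = $4103.74 of this check is subject → $4103.74 × 0.01 = $41.04
Union dues: $6862.12 × 0.0486 = $333.50
AD&D insurance premium: $130.16
Total deductions = $548.97 + $222.50 + $364.83 + $234.49 + $1549.46 + $41.04 + $333.50 + $130.16 = $3424.95
Net pay = $6862.12 − $3424.95 = $3437.17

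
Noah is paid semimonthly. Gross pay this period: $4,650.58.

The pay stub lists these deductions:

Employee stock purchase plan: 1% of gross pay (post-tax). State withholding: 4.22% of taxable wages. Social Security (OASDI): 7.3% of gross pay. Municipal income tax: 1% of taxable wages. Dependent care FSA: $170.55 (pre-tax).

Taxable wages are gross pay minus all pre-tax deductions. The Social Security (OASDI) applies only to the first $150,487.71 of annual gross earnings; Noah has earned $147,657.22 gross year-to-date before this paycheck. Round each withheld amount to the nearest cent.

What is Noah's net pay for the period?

Dependent care FSA: $170.55
Taxable wages = $4,650.58 − $170.55 = $4,480.03
Municipal income tax: $4,480.03 × 0.01 = $44.80
State withholding: $4,480.03 × 0.0422 = $189.06
Social Security (OASDI): only $150,487.71 − $147,657.22 = $2,830.49 of this check is subject → $2,830.49 × 0.073 = $206.63
Employee stock purchase plan: $4,650.58 × 0.01 = $46.51
Total deductions = $170.55 + $44.80 + $189.06 + $206.63 + $46.51 = $657.55
Net pay = $4,650.58 − $657.55 = $3,993.03

$3,993.03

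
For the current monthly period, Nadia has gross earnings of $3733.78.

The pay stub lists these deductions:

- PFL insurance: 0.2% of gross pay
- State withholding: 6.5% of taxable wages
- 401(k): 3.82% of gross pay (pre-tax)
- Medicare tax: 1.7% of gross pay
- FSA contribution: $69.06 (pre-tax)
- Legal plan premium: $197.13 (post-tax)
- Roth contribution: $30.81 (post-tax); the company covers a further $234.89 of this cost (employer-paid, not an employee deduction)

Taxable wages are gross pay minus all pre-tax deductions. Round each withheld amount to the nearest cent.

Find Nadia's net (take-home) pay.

401(k): $3733.78 × 0.0382 = $142.63
FSA contribution: $69.06
Pre-tax total = $142.63 + $69.06 = $211.69
Taxable wages = $3733.78 − $211.69 = $3522.09
State withholding: $3522.09 × 0.065 = $228.94
PFL insurance: $3733.78 × 0.002 = $7.47
Medicare tax: $3733.78 × 0.017 = $63.47
Legal plan premium: $197.13
Roth contribution: $30.81
(Employer's $234.89 toward Roth contribution is not withheld from the employee.)
Total deductions = $142.63 + $69.06 + $228.94 + $7.47 + $63.47 + $197.13 + $30.81 = $739.51
Net pay = $3733.78 − $739.51 = $2994.27

$2994.27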